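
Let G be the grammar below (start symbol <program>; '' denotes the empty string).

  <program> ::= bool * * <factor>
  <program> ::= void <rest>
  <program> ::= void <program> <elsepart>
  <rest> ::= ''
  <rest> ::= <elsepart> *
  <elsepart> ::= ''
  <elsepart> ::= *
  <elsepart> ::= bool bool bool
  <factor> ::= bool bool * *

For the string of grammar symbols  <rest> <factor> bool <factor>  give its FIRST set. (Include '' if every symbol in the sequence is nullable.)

{ *, bool }

Add FIRST(<rest>)\{''} = { *, bool }; <rest> is nullable, continue.
Add FIRST(<factor>) = { bool }; <factor> is not nullable, stop.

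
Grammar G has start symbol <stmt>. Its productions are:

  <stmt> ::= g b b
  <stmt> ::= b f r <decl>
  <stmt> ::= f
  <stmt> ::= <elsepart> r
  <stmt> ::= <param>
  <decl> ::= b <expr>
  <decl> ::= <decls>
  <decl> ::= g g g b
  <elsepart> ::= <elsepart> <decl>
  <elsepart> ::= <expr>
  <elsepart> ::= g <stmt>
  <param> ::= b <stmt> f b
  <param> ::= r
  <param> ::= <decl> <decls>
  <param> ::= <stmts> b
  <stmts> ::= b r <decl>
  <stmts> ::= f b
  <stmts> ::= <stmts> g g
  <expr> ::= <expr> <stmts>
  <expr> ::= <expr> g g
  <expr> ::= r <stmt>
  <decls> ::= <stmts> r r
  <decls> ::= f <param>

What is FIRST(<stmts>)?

{ b, f }

<stmts> ::= b r <decl> contributes {b}.
<stmts> ::= f b contributes {f}.
From <stmts> ::= <stmts> g g: add FIRST(<stmts>) = { b, f }.
Union: FIRST(<stmts>) = { b, f }.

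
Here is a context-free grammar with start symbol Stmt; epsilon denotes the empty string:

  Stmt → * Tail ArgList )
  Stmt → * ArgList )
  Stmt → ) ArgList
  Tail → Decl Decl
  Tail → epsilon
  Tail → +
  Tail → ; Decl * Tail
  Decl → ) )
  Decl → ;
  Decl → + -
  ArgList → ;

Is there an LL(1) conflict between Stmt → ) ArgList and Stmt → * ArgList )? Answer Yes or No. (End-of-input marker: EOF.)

No

FIRST() ArgList) = { ) } and FIRST(* ArgList )) = { * }.
The FIRST sets are disjoint and neither alternative is nullable — no conflict.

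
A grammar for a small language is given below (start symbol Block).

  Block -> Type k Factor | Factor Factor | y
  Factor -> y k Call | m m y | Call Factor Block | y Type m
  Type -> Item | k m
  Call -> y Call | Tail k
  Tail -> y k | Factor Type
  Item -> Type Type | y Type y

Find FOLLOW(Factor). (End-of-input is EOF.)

{ EOF, k, m, y }

In Block -> Type k Factor: Factor is at the end, add FOLLOW(Block) = { EOF, k, m, y }.
In Block -> Factor Factor: add FIRST(Factor) = { m, y }.
In Block -> Factor Factor: Factor is at the end, add FOLLOW(Block) = { EOF, k, m, y }.
In Factor -> Call Factor Block: add FIRST(Block) = { k, m, y }.
In Tail -> Factor Type: add FIRST(Type) = { k, y }.
Union: FOLLOW(Factor) = { EOF, k, m, y }.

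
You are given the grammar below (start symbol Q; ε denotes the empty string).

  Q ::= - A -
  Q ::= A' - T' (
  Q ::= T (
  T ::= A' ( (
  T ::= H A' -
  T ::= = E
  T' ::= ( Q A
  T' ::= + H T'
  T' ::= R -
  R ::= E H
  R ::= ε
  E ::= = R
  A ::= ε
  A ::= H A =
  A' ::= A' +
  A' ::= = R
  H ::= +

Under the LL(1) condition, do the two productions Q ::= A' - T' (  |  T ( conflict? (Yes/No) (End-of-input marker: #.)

FIRST(A' - T' () = { = } and FIRST(T () = { +, = }.
Both contain =, so the two alternatives are not disjoint — LL(1) conflict.

Yes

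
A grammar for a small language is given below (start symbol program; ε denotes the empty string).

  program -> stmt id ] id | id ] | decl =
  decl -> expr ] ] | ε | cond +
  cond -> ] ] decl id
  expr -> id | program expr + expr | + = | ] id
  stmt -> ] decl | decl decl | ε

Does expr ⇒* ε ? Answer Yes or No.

Nullable nonterminals: decl, stmt.
No production of expr has an RHS whose symbols are all nullable, so expr is not nullable.

No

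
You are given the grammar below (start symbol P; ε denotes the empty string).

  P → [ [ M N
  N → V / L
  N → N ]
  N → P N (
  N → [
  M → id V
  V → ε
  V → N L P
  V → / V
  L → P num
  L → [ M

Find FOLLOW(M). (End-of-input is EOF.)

{ EOF, (, /, [, ], num }

In P → [ [ M N: add FIRST(N) = { /, [ }.
In L → [ M: M is at the end, add FOLLOW(L) = { EOF, (, /, [, ], num }.
Union: FOLLOW(M) = { EOF, (, /, [, ], num }.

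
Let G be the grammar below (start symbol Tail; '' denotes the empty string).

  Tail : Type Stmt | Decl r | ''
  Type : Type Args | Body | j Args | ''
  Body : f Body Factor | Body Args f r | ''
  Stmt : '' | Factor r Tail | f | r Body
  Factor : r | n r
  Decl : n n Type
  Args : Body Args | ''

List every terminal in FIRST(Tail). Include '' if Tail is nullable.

{ f, j, n, r, '' }

From Tail : Type Stmt: Type, Stmt nullable, take FIRST(Type) ∪ FIRST(Stmt) = { f, j, n, r }; also '' since the whole RHS is nullable.
From Tail : Decl r: add FIRST(Decl) = { n }.
Tail : '' contributes ''.
Union: FIRST(Tail) = { f, j, n, r, '' }.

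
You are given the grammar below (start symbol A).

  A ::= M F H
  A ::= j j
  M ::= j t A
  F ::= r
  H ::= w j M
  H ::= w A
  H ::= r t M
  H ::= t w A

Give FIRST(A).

From A ::= M F H: add FIRST(M) = { j }.
A ::= j j contributes {j}.
Union: FIRST(A) = { j }.

{ j }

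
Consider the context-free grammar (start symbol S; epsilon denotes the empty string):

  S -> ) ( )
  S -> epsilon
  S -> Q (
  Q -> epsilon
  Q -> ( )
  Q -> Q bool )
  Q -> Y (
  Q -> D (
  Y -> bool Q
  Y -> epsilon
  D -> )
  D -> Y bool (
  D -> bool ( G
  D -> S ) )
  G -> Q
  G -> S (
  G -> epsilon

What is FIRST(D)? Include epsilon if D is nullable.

{ (, ), bool }

D -> ) contributes {)}.
From D -> Y bool (: Y nullable, take FIRST(Y) ∪ {bool} = { bool }.
D -> bool ( G contributes {bool}.
From D -> S ) ): S nullable, take FIRST(S) ∪ {)} = { (, ), bool }.
Union: FIRST(D) = { (, ), bool }.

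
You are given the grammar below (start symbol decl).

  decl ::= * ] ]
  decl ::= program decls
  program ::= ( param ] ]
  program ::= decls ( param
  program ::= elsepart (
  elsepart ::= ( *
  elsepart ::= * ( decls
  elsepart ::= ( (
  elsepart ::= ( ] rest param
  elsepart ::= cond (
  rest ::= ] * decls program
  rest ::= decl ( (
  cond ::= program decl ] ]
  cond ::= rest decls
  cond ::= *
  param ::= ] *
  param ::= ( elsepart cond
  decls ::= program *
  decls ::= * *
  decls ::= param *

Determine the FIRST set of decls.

From decls ::= program *: add FIRST(program) = { (, *, ] }.
decls ::= * * contributes {*}.
From decls ::= param *: add FIRST(param) = { (, ] }.
Union: FIRST(decls) = { (, *, ] }.

{ (, *, ] }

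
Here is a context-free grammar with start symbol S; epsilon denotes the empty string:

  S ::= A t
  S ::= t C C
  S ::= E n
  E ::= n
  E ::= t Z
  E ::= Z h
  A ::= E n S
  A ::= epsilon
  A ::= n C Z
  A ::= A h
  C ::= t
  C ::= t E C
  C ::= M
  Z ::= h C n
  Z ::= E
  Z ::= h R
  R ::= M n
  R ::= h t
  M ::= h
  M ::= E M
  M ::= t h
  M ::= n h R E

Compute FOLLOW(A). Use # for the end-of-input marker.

{ h, t }

In S ::= A t: add FIRST(t) = { t }.
In A ::= A h: add FIRST(h) = { h }.
Union: FOLLOW(A) = { h, t }.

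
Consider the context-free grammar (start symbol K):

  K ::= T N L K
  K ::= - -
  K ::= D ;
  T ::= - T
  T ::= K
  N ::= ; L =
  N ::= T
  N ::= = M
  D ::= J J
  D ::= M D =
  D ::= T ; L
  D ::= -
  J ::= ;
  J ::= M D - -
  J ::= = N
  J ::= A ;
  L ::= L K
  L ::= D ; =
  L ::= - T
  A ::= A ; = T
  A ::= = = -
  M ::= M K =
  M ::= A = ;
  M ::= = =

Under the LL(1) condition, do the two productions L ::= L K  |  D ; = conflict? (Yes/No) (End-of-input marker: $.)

FIRST(L K) = { -, ;, = } and FIRST(D ; =) = { -, ;, = }.
Both contain -, so the two alternatives are not disjoint — LL(1) conflict.

Yes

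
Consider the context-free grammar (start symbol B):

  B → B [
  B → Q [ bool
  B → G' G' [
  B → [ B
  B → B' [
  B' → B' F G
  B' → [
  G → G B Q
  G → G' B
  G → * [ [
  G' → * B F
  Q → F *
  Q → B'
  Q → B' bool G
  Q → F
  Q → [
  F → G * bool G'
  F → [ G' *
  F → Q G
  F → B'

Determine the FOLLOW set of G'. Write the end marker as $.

In B → G' G' [: add FIRST(G' [) = { * }.
In B → G' G' [: add FIRST([) = { [ }.
In G → G' B: add FIRST(B) = { *, [ }.
In F → G * bool G': G' is at the end, add FOLLOW(F) = { *, [, bool }.
In F → [ G' *: add FIRST(*) = { * }.
Union: FOLLOW(G') = { *, [, bool }.

{ *, [, bool }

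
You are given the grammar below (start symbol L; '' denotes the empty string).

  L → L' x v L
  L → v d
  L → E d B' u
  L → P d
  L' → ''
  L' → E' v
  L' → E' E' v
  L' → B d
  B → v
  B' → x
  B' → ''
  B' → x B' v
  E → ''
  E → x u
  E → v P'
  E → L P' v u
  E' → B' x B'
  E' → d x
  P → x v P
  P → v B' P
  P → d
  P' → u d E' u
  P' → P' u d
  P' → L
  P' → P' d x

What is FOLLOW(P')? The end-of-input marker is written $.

In E → v P': P' is at the end, add FOLLOW(E) = { d }.
In E → L P' v u: add FIRST(v u) = { v }.
In P' → P' u d: add FIRST(u d) = { u }.
In P' → P' d x: add FIRST(d x) = { d }.
Union: FOLLOW(P') = { d, u, v }.

{ d, u, v }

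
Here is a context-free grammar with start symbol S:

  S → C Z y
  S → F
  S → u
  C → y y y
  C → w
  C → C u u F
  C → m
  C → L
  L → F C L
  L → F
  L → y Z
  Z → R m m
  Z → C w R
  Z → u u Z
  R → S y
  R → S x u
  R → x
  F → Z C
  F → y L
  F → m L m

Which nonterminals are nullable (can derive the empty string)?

{ } (none)

No nonterminal has an empty production or an RHS whose symbols are all nullable.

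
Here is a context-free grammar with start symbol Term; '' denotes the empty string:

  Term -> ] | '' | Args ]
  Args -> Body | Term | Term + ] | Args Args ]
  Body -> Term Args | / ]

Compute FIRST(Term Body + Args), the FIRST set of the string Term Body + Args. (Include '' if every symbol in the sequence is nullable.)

{ +, /, ] }

Add FIRST(Term)\{''} = { +, /, ] }; Term is nullable, continue.
Add FIRST(Body)\{''} = { +, /, ] }; Body is nullable, continue.
+ is a terminal; add {+} and stop.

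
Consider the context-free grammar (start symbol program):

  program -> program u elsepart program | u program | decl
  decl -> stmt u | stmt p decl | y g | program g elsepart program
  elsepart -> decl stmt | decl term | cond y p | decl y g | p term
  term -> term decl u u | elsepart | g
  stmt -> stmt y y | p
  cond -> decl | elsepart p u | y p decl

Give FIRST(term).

From term -> term decl u u: add FIRST(term) = { g, p, u, y }.
From term -> elsepart: add FIRST(elsepart) = { p, u, y }.
term -> g contributes {g}.
Union: FIRST(term) = { g, p, u, y }.

{ g, p, u, y }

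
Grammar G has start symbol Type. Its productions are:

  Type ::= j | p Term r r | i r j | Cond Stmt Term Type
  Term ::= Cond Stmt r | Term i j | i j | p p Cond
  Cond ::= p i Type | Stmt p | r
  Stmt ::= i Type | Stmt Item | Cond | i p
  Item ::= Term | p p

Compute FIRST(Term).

{ i, p, r }

From Term ::= Cond Stmt r: add FIRST(Cond) = { i, p, r }.
From Term ::= Term i j: add FIRST(Term) = { i, p, r }.
Term ::= i j contributes {i}.
Term ::= p p Cond contributes {p}.
Union: FIRST(Term) = { i, p, r }.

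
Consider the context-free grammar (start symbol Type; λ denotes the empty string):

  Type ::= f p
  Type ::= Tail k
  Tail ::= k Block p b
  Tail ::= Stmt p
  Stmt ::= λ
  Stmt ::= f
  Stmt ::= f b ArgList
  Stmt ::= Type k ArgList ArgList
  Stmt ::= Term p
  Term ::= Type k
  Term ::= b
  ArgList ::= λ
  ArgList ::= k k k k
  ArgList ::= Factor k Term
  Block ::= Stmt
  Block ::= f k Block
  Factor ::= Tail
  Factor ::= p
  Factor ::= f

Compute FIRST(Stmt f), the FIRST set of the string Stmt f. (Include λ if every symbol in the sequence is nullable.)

{ b, f, k, p }

Add FIRST(Stmt)\{λ} = { b, f, k, p }; Stmt is nullable, continue.
f is a terminal; add {f} and stop.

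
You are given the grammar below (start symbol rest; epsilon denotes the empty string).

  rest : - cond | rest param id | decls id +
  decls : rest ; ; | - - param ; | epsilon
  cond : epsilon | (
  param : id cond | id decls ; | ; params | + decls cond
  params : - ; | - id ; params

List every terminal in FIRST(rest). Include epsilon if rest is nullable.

rest : - cond contributes {-}.
From rest : rest param id: add FIRST(rest) = { -, id }.
From rest : decls id +: decls nullable, take FIRST(decls) ∪ {id} = { -, id }.
Union: FIRST(rest) = { -, id }.

{ -, id }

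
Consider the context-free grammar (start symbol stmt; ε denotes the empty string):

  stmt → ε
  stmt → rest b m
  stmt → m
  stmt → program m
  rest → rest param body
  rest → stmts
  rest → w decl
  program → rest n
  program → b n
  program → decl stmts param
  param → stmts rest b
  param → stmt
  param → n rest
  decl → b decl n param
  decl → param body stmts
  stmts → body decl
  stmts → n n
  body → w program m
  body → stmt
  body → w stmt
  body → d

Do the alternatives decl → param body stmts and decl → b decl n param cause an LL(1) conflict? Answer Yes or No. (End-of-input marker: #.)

FIRST(param body stmts) = { b, d, m, n, w } and FIRST(b decl n param) = { b }.
Both contain b, so the two alternatives are not disjoint — LL(1) conflict.

Yes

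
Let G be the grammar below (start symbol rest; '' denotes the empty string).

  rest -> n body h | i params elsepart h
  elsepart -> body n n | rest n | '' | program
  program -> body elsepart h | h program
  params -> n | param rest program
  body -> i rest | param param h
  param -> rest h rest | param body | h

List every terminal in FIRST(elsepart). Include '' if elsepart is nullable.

{ h, i, n, '' }

From elsepart -> body n n: add FIRST(body) = { h, i, n }.
From elsepart -> rest n: add FIRST(rest) = { i, n }.
elsepart -> '' contributes ''.
From elsepart -> program: add FIRST(program) = { h, i, n }.
Union: FIRST(elsepart) = { h, i, n, '' }.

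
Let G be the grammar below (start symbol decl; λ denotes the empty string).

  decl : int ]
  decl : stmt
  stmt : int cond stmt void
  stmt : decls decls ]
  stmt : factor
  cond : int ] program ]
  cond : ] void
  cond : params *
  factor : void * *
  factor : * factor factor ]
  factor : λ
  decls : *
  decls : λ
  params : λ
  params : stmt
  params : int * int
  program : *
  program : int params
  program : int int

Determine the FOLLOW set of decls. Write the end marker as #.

{ *, ] }

In stmt : decls decls ]: add FIRST(decls ]) = { *, ] }.
In stmt : decls decls ]: add FIRST(]) = { ] }.
Union: FOLLOW(decls) = { *, ] }.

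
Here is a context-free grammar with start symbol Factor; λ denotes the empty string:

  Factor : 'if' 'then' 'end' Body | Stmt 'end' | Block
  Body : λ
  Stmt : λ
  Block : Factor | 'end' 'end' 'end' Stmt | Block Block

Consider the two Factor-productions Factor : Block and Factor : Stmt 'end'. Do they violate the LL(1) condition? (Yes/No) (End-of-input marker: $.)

Yes

FIRST(Block) = { 'end', 'if' } and FIRST(Stmt 'end') = { 'end' }.
Both contain 'end', so the two alternatives are not disjoint — LL(1) conflict.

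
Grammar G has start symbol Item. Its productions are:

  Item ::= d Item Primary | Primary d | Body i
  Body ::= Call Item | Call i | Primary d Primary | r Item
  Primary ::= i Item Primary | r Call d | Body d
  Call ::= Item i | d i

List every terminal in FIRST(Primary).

Primary ::= i Item Primary contributes {i}.
Primary ::= r Call d contributes {r}.
From Primary ::= Body d: add FIRST(Body) = { d, i, r }.
Union: FIRST(Primary) = { d, i, r }.

{ d, i, r }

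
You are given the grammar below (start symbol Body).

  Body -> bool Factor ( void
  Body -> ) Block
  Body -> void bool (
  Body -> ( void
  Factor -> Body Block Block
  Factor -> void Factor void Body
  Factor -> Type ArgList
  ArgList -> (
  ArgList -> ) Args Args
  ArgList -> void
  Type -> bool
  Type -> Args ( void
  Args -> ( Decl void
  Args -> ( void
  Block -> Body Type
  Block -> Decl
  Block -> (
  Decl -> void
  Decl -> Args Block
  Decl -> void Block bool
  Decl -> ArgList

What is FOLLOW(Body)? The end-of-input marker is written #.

Body is the start symbol, so # ∈ FOLLOW(Body).
In Factor -> Body Block Block: add FIRST(Block Block) = { (, ), bool, void }.
In Factor -> void Factor void Body: Body is at the end, add FOLLOW(Factor) = { (, void }.
In Block -> Body Type: add FIRST(Type) = { (, bool }.
Union: FOLLOW(Body) = { #, (, ), bool, void }.

{ #, (, ), bool, void }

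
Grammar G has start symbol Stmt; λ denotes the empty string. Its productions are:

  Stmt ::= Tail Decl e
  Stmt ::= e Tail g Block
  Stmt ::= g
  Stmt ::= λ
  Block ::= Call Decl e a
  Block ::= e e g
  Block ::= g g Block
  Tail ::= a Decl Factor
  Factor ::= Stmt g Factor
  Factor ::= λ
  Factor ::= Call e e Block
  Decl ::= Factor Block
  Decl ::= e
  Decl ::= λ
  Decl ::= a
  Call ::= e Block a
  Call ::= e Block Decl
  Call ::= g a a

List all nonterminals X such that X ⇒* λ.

{ Decl, Factor, Stmt }

Directly nullable (have an λ-production): Stmt, Factor, Decl.
No other nonterminal has a production whose RHS symbols are all nullable.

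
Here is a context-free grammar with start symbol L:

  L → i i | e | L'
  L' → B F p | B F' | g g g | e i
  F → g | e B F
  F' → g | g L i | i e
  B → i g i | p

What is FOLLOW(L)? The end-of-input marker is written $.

{ $, i }

L is the start symbol, so $ ∈ FOLLOW(L).
In F' → g L i: add FIRST(i) = { i }.
Union: FOLLOW(L) = { $, i }.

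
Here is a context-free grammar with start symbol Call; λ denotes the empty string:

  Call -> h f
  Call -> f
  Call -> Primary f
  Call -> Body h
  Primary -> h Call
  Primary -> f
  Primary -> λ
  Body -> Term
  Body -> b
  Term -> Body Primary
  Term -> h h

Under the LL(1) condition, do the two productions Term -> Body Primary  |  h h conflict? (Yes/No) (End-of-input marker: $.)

FIRST(Body Primary) = { b, h } and FIRST(h h) = { h }.
Both contain h, so the two alternatives are not disjoint — LL(1) conflict.

Yes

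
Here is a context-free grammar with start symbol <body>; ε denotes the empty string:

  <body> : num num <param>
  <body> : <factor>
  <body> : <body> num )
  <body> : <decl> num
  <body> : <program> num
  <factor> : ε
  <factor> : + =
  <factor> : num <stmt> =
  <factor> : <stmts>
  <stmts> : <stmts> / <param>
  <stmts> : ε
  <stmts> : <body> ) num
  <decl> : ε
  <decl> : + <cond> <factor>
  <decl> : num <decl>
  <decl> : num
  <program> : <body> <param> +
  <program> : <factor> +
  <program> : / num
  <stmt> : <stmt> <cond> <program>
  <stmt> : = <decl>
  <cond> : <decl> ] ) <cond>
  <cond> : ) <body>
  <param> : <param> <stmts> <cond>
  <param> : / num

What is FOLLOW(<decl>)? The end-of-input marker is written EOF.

In <body> : <decl> num: add FIRST(num) = { num }.
In <decl> : num <decl>: <decl> is at the end, add FOLLOW(<decl>) = { ), +, =, ], num }.
In <stmt> : = <decl>: <decl> is at the end, add FOLLOW(<stmt>) = { ), +, =, ], num }.
In <cond> : <decl> ] ) <cond>: add FIRST(] ) <cond>) = { ] }.
Union: FOLLOW(<decl>) = { ), +, =, ], num }.

{ ), +, =, ], num }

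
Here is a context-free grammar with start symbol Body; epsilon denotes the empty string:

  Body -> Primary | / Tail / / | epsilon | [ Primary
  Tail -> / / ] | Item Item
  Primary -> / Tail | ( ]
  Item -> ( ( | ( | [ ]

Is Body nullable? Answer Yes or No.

Yes

Body has an epsilon-production, so Body ⇒ epsilon.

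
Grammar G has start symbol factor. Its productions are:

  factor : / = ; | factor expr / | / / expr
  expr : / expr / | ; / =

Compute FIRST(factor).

{ / }

factor : / = ; contributes {/}.
From factor : factor expr /: add FIRST(factor) = { / }.
factor : / / expr contributes {/}.
Union: FIRST(factor) = { / }.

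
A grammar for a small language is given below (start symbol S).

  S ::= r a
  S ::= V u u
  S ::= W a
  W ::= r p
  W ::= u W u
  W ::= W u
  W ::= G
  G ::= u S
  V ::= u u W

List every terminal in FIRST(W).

W ::= r p contributes {r}.
W ::= u W u contributes {u}.
From W ::= W u: add FIRST(W) = { r, u }.
From W ::= G: add FIRST(G) = { u }.
Union: FIRST(W) = { r, u }.

{ r, u }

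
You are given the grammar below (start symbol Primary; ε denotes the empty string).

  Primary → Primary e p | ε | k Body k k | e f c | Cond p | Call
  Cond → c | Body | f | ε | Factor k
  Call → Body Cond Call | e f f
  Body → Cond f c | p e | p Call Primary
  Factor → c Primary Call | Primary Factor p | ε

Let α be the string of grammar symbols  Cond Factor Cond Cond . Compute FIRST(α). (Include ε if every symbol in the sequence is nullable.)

Add FIRST(Cond)\{ε} = { c, e, f, k, p }; Cond is nullable, continue.
Add FIRST(Factor)\{ε} = { c, e, f, k, p }; Factor is nullable, continue.
Add FIRST(Cond)\{ε} = { c, e, f, k, p }; Cond is nullable, continue.
Add FIRST(Cond)\{ε} = { c, e, f, k, p }; Cond is nullable, continue.
Every symbol is nullable, so include ε.

{ c, e, f, k, p, ε }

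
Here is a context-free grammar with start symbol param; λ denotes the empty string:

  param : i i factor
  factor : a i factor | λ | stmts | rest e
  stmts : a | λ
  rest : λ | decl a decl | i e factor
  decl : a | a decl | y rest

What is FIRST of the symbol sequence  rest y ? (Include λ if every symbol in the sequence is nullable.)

Add FIRST(rest)\{λ} = { a, i, y }; rest is nullable, continue.
y is a terminal; add {y} and stop.

{ a, i, y }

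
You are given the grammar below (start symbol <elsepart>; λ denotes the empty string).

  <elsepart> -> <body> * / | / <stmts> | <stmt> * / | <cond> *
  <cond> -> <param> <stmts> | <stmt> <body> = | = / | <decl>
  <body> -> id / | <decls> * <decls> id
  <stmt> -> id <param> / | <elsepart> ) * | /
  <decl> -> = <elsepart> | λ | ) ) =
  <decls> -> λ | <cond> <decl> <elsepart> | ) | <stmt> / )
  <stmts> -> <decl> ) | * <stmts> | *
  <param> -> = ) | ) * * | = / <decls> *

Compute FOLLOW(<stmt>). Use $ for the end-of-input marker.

In <elsepart> -> <stmt> * /: add FIRST(* /) = { * }.
In <cond> -> <stmt> <body> =: add FIRST(<body> =) = { ), *, /, =, id }.
In <decls> -> <stmt> / ): add FIRST(/ )) = { / }.
Union: FOLLOW(<stmt>) = { ), *, /, =, id }.

{ ), *, /, =, id }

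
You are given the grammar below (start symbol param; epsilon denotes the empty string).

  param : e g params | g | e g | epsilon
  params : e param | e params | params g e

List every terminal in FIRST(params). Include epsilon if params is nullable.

{ e }

params : e param contributes {e}.
params : e params contributes {e}.
From params : params g e: add FIRST(params) = { e }.
Union: FIRST(params) = { e }.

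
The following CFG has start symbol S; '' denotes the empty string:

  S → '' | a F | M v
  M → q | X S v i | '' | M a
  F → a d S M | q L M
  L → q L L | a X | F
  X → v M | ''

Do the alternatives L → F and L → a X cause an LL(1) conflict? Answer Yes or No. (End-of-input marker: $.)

FIRST(F) = { a, q } and FIRST(a X) = { a }.
Both contain a, so the two alternatives are not disjoint — LL(1) conflict.

Yes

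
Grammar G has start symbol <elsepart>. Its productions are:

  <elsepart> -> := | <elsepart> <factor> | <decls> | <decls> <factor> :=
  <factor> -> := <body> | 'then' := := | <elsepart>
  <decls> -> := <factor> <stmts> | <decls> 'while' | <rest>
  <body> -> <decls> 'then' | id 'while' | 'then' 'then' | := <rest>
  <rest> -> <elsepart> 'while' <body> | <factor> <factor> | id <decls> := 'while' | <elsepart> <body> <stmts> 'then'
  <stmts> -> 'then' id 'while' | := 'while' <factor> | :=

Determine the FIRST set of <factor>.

<factor> -> := <body> contributes {:=}.
<factor> -> 'then' := := contributes {'then'}.
From <factor> -> <elsepart>: add FIRST(<elsepart>) = { 'then', :=, id }.
Union: FIRST(<factor>) = { 'then', :=, id }.

{ 'then', :=, id }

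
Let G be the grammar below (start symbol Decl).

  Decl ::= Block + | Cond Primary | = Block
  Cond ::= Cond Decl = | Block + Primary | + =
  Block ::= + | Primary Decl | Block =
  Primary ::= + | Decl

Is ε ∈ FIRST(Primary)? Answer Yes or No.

No nonterminal in this grammar is nullable.
No production of Primary has an RHS whose symbols are all nullable, so Primary is not nullable.

No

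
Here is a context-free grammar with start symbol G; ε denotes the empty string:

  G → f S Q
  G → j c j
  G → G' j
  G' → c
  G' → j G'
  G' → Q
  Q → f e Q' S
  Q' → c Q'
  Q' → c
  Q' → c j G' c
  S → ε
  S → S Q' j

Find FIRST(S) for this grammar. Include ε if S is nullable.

S → ε contributes ε.
From S → S Q' j: S nullable, take FIRST(S) ∪ FIRST(Q') = { c }.
Union: FIRST(S) = { c, ε }.

{ c, ε }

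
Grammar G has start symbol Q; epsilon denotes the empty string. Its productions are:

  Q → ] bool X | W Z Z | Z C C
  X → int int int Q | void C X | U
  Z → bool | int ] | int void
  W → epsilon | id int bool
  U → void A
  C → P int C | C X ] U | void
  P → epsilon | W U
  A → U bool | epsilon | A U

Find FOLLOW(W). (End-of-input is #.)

{ bool, int, void }

In Q → W Z Z: add FIRST(Z Z) = { bool, int }.
In P → W U: add FIRST(U) = { void }.
Union: FOLLOW(W) = { bool, int, void }.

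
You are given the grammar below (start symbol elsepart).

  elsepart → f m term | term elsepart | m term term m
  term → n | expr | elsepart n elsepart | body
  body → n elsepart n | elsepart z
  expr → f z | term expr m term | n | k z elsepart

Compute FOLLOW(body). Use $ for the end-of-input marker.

{ $, f, k, m, n, z }

In term → body: body is at the end, add FOLLOW(term) = { $, f, k, m, n, z }.
Union: FOLLOW(body) = { $, f, k, m, n, z }.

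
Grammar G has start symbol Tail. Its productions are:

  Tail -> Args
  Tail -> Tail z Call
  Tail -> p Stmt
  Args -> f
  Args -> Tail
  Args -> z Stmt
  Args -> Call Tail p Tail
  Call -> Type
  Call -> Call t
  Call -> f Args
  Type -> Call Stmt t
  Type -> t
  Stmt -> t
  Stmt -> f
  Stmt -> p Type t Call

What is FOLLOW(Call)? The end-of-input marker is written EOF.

{ EOF, f, p, t, z }

In Tail -> Tail z Call: Call is at the end, add FOLLOW(Tail) = { EOF, f, p, t, z }.
In Args -> Call Tail p Tail: add FIRST(Tail p Tail) = { f, p, t, z }.
In Call -> Call t: add FIRST(t) = { t }.
In Type -> Call Stmt t: add FIRST(Stmt t) = { f, p, t }.
In Stmt -> p Type t Call: Call is at the end, add FOLLOW(Stmt) = { EOF, f, p, t, z }.
Union: FOLLOW(Call) = { EOF, f, p, t, z }.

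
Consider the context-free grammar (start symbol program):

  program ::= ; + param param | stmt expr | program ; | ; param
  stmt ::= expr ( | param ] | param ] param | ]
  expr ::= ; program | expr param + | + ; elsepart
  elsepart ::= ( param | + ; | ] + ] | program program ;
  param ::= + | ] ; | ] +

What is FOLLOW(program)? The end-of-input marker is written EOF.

{ EOF, (, +, ;, ] }

program is the start symbol, so EOF ∈ FOLLOW(program).
In program ::= program ;: add FIRST(;) = { ; }.
In expr ::= ; program: program is at the end, add FOLLOW(expr) = { EOF, (, +, ;, ] }.
In elsepart ::= program program ;: add FIRST(program ;) = { +, ;, ] }.
In elsepart ::= program program ;: add FIRST(;) = { ; }.
Union: FOLLOW(program) = { EOF, (, +, ;, ] }.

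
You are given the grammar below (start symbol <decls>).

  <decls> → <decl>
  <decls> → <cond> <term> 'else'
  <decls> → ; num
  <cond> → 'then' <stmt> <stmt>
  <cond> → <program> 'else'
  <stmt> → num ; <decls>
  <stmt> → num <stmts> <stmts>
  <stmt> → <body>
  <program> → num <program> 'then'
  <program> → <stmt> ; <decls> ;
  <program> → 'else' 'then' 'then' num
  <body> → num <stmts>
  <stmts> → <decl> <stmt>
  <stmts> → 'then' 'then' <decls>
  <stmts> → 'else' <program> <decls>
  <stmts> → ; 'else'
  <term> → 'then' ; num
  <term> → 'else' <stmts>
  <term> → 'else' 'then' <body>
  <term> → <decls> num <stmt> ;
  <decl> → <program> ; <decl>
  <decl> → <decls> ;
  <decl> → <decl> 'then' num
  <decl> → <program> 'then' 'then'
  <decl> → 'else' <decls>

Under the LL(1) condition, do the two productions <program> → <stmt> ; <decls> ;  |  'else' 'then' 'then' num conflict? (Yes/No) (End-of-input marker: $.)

FIRST(<stmt> ; <decls> ;) = { num } and FIRST('else' 'then' 'then' num) = { 'else' }.
The FIRST sets are disjoint and neither alternative is nullable — no conflict.

No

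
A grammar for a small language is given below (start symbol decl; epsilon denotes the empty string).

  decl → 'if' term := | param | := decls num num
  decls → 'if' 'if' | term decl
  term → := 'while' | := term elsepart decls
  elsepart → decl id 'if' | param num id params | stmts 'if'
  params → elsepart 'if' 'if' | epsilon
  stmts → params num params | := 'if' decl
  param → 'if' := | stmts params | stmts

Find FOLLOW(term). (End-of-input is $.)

In decl → 'if' term :=: add FIRST(:=) = { := }.
In decls → term decl: add FIRST(decl) = { 'if', :=, num }.
In term → := term elsepart decls: add FIRST(elsepart decls) = { 'if', :=, num }.
Union: FOLLOW(term) = { 'if', :=, num }.

{ 'if', :=, num }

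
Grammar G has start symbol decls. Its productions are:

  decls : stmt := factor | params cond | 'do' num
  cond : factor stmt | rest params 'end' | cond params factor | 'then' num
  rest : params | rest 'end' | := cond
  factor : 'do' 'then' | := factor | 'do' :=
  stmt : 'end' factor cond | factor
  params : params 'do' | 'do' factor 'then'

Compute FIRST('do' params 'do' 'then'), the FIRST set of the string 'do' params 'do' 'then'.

'do' is a terminal; add {'do'} and stop.

{ 'do' }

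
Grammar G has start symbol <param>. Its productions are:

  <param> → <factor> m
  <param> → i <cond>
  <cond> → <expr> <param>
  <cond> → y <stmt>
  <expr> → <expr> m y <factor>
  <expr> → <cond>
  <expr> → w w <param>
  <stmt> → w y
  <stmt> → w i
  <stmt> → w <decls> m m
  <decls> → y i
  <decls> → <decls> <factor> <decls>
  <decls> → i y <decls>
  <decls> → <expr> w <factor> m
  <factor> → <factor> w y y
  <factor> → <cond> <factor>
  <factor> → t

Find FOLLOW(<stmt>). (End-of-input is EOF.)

In <cond> → y <stmt>: <stmt> is at the end, add FOLLOW(<cond>) = { EOF, i, m, t, w, y }.
Union: FOLLOW(<stmt>) = { EOF, i, m, t, w, y }.

{ EOF, i, m, t, w, y }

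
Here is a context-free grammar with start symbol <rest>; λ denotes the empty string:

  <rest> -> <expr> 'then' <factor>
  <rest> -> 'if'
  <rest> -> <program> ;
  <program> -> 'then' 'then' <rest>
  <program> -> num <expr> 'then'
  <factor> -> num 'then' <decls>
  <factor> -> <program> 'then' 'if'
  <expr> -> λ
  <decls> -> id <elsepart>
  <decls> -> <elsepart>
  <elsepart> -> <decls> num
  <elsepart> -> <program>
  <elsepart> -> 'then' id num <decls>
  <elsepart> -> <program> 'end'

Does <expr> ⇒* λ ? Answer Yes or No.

<expr> has an λ-production, so <expr> ⇒ λ.

Yes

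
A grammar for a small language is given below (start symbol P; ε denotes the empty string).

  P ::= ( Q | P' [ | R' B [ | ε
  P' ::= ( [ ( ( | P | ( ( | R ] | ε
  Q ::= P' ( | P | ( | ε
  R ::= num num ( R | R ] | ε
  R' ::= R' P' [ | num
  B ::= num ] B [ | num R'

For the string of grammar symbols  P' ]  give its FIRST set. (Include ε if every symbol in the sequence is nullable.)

Add FIRST(P')\{ε} = { (, [, ], num }; P' is nullable, continue.
] is a terminal; add {]} and stop.

{ (, [, ], num }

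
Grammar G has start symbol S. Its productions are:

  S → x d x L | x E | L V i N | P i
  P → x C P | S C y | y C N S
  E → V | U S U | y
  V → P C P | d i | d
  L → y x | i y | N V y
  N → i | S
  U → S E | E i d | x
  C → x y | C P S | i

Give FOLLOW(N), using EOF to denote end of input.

In S → L V i N: N is at the end, add FOLLOW(S) = { EOF, d, i, x, y }.
In P → y C N S: add FIRST(S) = { i, x, y }.
In L → N V y: add FIRST(V y) = { d, i, x, y }.
Union: FOLLOW(N) = { EOF, d, i, x, y }.

{ EOF, d, i, x, y }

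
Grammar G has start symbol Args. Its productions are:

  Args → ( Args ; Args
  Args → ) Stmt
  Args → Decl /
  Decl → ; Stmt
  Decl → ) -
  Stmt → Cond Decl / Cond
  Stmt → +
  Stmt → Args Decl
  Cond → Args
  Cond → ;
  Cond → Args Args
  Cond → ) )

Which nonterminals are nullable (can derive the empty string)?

{ } (none)

No nonterminal has an empty production or an RHS whose symbols are all nullable.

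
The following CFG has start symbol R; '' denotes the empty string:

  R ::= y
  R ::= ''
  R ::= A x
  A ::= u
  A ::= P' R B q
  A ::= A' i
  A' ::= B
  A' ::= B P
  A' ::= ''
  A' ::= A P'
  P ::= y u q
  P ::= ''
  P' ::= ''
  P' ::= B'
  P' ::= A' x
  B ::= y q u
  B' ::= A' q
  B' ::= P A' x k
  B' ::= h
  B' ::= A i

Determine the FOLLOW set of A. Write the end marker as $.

{ h, i, q, u, x, y }

In R ::= A x: add FIRST(x) = { x }.
In A' ::= A P': add FIRST(P')\{''} = { h, i, q, u, x, y }.
  Since P' is nullable, also add FOLLOW(A') = { i, q, x }.
In B' ::= A i: add FIRST(i) = { i }.
Union: FOLLOW(A) = { h, i, q, u, x, y }.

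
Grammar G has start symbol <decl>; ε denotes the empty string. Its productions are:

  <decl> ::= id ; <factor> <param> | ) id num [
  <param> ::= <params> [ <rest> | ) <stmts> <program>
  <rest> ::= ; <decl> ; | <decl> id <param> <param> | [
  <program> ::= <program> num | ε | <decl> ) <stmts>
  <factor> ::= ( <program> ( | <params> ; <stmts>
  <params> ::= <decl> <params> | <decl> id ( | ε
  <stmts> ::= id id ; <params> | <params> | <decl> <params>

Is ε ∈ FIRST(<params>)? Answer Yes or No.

Yes

<params> has an ε-production, so <params> ⇒ ε.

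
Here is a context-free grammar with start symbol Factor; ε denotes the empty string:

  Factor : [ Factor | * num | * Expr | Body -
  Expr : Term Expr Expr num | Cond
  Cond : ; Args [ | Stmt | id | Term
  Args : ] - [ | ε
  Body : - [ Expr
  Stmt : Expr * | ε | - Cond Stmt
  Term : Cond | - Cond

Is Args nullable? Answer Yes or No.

Yes

Args has an ε-production, so Args ⇒ ε.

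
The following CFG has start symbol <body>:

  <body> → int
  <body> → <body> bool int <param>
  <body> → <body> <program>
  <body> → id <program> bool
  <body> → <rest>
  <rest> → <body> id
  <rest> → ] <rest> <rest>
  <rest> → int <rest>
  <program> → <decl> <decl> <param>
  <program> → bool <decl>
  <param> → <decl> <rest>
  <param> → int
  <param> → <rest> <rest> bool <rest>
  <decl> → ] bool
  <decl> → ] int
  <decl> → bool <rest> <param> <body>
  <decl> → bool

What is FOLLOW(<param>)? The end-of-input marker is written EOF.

In <body> → <body> bool int <param>: <param> is at the end, add FOLLOW(<body>) = { EOF, ], bool, id, int }.
In <program> → <decl> <decl> <param>: <param> is at the end, add FOLLOW(<program>) = { EOF, ], bool, id, int }.
In <decl> → bool <rest> <param> <body>: add FIRST(<body>) = { ], id, int }.
Union: FOLLOW(<param>) = { EOF, ], bool, id, int }.

{ EOF, ], bool, id, int }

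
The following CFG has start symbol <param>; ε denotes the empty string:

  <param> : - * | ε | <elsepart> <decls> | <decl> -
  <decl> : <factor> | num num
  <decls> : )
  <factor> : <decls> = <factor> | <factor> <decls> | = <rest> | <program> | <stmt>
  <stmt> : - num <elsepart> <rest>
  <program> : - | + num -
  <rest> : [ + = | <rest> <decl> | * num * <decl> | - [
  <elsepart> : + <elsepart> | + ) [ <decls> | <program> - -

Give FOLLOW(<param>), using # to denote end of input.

<param> is the start symbol, so # ∈ FOLLOW(<param>).
Union: FOLLOW(<param>) = { # }.

{ # }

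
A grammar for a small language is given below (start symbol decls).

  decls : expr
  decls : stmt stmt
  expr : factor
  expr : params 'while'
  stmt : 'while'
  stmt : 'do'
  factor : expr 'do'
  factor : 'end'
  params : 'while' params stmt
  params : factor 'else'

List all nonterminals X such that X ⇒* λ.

No nonterminal has an empty production or an RHS whose symbols are all nullable.

{ } (none)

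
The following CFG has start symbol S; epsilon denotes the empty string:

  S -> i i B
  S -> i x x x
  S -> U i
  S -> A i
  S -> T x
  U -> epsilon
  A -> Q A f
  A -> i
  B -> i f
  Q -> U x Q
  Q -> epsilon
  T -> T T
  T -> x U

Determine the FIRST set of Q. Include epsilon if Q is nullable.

From Q -> U x Q: U nullable, take FIRST(U) ∪ {x} = { x }.
Q -> epsilon contributes epsilon.
Union: FIRST(Q) = { x, epsilon }.

{ x, epsilon }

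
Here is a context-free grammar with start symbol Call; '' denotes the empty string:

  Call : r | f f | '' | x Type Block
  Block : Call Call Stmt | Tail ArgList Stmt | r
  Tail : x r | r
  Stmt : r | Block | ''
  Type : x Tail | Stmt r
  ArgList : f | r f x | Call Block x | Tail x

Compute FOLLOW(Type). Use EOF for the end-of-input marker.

In Call : x Type Block: add FIRST(Block)\{''} = { f, r, x }.
  Since Block is nullable, also add FOLLOW(Call) = { EOF, f, r, x }.
Union: FOLLOW(Type) = { EOF, f, r, x }.

{ EOF, f, r, x }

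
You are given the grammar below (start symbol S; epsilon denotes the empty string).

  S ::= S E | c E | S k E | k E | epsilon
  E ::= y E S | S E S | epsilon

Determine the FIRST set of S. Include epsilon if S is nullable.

From S ::= S E: S, E nullable, take FIRST(S) ∪ FIRST(E) = { c, k, y }; also epsilon since the whole RHS is nullable.
S ::= c E contributes {c}.
From S ::= S k E: S nullable, take FIRST(S) ∪ {k} = { c, k, y }.
S ::= k E contributes {k}.
S ::= epsilon contributes epsilon.
Union: FIRST(S) = { c, k, y, epsilon }.

{ c, k, y, epsilon }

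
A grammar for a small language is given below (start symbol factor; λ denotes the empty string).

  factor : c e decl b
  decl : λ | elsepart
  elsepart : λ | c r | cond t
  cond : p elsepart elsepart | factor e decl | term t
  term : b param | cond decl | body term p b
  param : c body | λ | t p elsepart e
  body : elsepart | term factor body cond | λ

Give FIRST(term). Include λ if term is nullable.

{ b, c, p }

term : b param contributes {b}.
From term : cond decl: add FIRST(cond) = { b, c, p }.
From term : body term p b: body nullable, take FIRST(body) ∪ FIRST(term) = { b, c, p }.
Union: FIRST(term) = { b, c, p }.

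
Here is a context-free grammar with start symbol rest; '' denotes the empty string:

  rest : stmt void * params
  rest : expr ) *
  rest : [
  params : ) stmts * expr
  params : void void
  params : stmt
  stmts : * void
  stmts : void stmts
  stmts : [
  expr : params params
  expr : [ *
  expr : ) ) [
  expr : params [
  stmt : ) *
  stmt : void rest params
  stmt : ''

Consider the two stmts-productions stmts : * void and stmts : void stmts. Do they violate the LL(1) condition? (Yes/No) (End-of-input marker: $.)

No

FIRST(* void) = { * } and FIRST(void stmts) = { void }.
The FIRST sets are disjoint and neither alternative is nullable — no conflict.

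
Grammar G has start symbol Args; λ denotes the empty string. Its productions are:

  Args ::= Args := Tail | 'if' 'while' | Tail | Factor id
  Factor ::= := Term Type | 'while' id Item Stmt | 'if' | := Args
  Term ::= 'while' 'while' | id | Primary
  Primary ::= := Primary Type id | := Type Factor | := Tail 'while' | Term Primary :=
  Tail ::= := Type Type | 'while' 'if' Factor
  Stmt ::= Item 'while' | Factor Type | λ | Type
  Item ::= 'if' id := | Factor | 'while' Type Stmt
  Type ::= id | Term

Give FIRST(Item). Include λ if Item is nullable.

{ 'if', 'while', := }

Item ::= 'if' id := contributes {'if'}.
From Item ::= Factor: add FIRST(Factor) = { 'if', 'while', := }.
Item ::= 'while' Type Stmt contributes {'while'}.
Union: FIRST(Item) = { 'if', 'while', := }.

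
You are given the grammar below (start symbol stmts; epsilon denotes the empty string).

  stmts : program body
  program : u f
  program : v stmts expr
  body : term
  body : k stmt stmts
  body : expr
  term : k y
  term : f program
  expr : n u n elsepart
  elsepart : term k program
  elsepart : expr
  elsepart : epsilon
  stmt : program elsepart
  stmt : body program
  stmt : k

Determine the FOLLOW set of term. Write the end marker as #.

{ #, k, n, u, v }

In body : term: term is at the end, add FOLLOW(body) = { #, n, u, v }.
In elsepart : term k program: add FIRST(k program) = { k }.
Union: FOLLOW(term) = { #, k, n, u, v }.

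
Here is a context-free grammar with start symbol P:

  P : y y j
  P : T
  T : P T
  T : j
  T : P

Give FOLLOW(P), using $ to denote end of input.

P is the start symbol, so $ ∈ FOLLOW(P).
In T : P T: add FIRST(T) = { j, y }.
In T : P: P is at the end, add FOLLOW(T) = { $, j, y }.
Union: FOLLOW(P) = { $, j, y }.

{ $, j, y }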